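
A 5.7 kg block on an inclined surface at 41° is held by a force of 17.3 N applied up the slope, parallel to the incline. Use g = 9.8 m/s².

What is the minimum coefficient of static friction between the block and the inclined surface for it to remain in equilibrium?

N = m g cos θ = 42.16 N.
Friction must make up the shortfall along the incline: f = m g sin θ − P = 36.65 − 17.3 = 19.35 N.
At the threshold f = μ_s N, so μ_s,min = 19.35/42.16 = 0.459.

μ_s,min ≈ 0.459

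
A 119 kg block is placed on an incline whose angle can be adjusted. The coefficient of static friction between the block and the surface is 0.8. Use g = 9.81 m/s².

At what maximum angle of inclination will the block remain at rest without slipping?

At the slip threshold, m g sin θ = μ_s · m g cos θ, so tan θ = μ_s.
θ_max = arctan(0.8) = 38.7°.

θ_max ≈ 38.7°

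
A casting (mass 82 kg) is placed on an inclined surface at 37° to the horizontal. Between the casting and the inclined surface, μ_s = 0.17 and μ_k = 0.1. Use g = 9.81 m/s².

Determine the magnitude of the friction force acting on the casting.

The normal reaction is N = m g cos θ = 642.4 N.
Along the slope the weight component is m g sin θ = 484.1 N; friction must supply exactly this, acting up-slope.
Static friction can supply at most μ_s N = 109.2 N.
|484.1| exceeds 109.2 N, so the casting slips down-slope; friction is kinetic, f = μ_k N = 0.1×642.4 = 64.2 N.

f ≈ 64.2 N (up the incline)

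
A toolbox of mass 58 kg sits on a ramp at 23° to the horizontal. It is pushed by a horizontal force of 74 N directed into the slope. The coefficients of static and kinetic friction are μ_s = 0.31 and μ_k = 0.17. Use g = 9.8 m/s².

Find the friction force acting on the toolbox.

f ≈ 154 N (up the incline)

Resolve perpendicular to the incline: N = m g cos θ + P sin θ = 58×9.8×cos 23° + 74×sin 23° = 552.1 N.
Parallel to the incline: P cos θ − m g sin θ = 68.12 − 222.1 = -154 N; the friction needed to balance this is 154 N acting up the slope.
The limit of static friction is μ_s N = 171.2 N.
Since 154 N is within the 171.2 N limit, the toolbox stays put and friction is exactly 154 N.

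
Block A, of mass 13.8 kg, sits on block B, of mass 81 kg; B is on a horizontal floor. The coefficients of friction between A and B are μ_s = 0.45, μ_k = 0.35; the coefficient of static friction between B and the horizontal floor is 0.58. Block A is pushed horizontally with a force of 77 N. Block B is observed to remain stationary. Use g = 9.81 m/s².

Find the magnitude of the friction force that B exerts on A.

Normal force at the A–B interface: N₁ = m_A g = 135.4 N.
Maximum static friction on A from B: μ_s N₁ = 0.45×135.4 = 60.92 N.
P = 77 N exceeds that limit, so A slips over B and the interface friction becomes kinetic: f₁ = μ_k N₁ = 0.35×135.4 = 47.4 N.
By Newton's third law B feels 47.4 N forward from A. With B stationary, the floor's static friction on B balances it: f₂ = 47.4 N (well within μ_s(m_A+m_B)g = 539.4 N).

f ≈ 47.4 N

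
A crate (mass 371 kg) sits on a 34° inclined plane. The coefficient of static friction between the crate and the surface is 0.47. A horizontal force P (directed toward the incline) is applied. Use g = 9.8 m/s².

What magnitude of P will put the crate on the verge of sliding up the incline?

At impending motion up the slope, friction acts down-slope at its limit: f = μ_s N.
Perpendicular to the incline: N = m g cos θ + P sin θ.
Along the incline: P cos θ = m g sin θ + μ_s N = m g sin θ + μ_s (m g cos θ + P sin θ).
Solving, P (cos θ − μ_s sin θ) = m g (sin θ + μ_s cos θ), so P = 371×9.8×(sin 34° + 0.47 cos 34°)/(cos 34° − 0.47 sin 34°) = 3640×0.9488/0.5662 = 6090 N.

P ≈ 6090 N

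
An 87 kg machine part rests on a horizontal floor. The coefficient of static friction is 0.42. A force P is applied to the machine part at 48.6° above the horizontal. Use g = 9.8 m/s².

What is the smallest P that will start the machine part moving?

N = m g − P sin α (the pull lifts the machine part).
At impending slip, P cos α = μ_s N = μ_s (m g − P sin α).
Solving: P (cos α + μ_s sin α) = μ_s m g → P = 0.42×853/(cos 48.6° + 0.42 sin 48.6°) = 358/0.9764 = 367 N.

P ≈ 367 N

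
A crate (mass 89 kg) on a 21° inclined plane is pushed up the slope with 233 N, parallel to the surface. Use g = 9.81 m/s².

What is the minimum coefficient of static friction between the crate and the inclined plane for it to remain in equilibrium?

μ_s,min ≈ 0.098

N = m g cos θ = 815.1 N.
Friction must make up the shortfall along the incline: f = m g sin θ − P = 312.9 − 233 = 79.89 N.
At the threshold f = μ_s N, so μ_s,min = 79.89/815.1 = 0.098.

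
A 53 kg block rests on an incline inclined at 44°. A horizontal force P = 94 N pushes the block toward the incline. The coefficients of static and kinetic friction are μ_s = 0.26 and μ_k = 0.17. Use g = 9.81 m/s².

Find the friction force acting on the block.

Resolve perpendicular to the incline: N = m g cos θ + P sin θ = 53×9.81×cos 44° + 94×sin 44° = 439.3 N.
Along the incline, the net driving force (taking up-slope positive) is P cos θ − m g sin θ = 67.62 − 361.2 = -293.6 N, so equilibrium requires friction f = 293.6 N (up-slope).
Maximum static friction: μ_s N = 0.26 × 439.3 = 114.2 N.
|f_req| = 293.6 > 114.2 N → the block slides down the incline; f = μ_k N = 0.17 × 439.3 = 74.7 N.

f ≈ 74.7 N (up the incline)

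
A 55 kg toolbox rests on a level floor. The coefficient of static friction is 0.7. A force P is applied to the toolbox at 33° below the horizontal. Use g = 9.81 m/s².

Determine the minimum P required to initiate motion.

P ≈ 826 N

N = m g + P sin α (the push presses the toolbox into the level floor).
At impending slip, P cos α = μ_s N = μ_s (m g + P sin α).
Solving: P (cos α − μ_s sin α) = μ_s m g → P = 0.7×540/(cos 33° − 0.7 sin 33°) = 378/0.4574 = 826 N.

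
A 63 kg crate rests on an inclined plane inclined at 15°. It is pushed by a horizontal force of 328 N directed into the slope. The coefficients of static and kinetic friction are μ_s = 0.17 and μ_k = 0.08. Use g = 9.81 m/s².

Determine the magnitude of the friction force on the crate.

f ≈ 54.5 N (down the incline)

Normal direction: N = m g cos θ + P sin θ = 681.9 N.
Parallel to the incline: P cos θ − m g sin θ = 316.8 − 160 = 156.9 N; the friction needed to balance this is 156.9 N acting down the slope.
The limit of static friction is μ_s N = 115.9 N.
The required 156.9 N exceeds the static limit, so the crate slides up-slope and f = μ_k N = 0.08×681.9 = 54.5 N.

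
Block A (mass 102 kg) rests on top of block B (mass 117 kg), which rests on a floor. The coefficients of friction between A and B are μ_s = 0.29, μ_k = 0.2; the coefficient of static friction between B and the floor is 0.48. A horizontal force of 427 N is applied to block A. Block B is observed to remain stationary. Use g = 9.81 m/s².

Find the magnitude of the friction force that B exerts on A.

Between the blocks, N₁ = m_A g = 1001 N.
So the A–B interface can sustain at most μ_s N₁ = 290.2 N of static friction.
Since P = 427 N > 290.2 N, A slides on B; the A–B friction is kinetic: f₁ = μ_k N₁ = 0.2×1001 = 200 N.
B experiences an equal 200 N forward from A (third law). B is in equilibrium, so the floor supplies f₂ = 200 N of static friction (limit μ_s(m_A+m_B)g = 1031 N, not exceeded).

f ≈ 200 N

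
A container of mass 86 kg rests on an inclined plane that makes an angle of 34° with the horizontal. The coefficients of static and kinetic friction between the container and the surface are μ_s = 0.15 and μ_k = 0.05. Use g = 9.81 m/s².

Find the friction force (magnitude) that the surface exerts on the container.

The normal reaction is N = m g cos θ = 699.4 N.
Along the slope the weight component is m g sin θ = 471.8 N; friction must supply exactly this, acting up-slope.
The static-friction ceiling is μ_s N = 0.15 × 699.4 = 104.9 N.
Since |471.8| > 104.9 N, static friction cannot hold it; the container slides down the incline and kinetic friction applies: f = μ_k N = 0.05 × 699.4 = 35 N.

f ≈ 35 N (up the incline)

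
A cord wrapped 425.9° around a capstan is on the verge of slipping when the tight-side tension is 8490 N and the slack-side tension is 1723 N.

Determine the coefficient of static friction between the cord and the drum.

μ ≈ 0.215

T₂/T₁ = e^{μβ} → μ = ln(T₂/T₁)/β.
β = 425.9° = 7.433 rad.
μ = ln(8490/1723)/7.433 = ln(4.927)/7.433 = 0.215.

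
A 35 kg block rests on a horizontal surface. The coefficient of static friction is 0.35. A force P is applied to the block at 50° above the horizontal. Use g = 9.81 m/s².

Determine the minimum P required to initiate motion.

N = m g − P sin α (the pull lifts the block).
At impending slip, P cos α = μ_s N = μ_s (m g − P sin α).
Solving: P (cos α + μ_s sin α) = μ_s m g → P = 0.35×343/(cos 50° + 0.35 sin 50°) = 120/0.9109 = 132 N.

P ≈ 132 N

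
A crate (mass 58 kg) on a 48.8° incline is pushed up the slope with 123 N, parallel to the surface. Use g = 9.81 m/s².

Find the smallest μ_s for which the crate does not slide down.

N = m g cos θ = 374.8 N.
Friction must make up the shortfall along the incline: f = m g sin θ − P = 428.1 − 123 = 305.1 N.
At the threshold f = μ_s N, so μ_s,min = 305.1/374.8 = 0.814.

μ_s,min ≈ 0.814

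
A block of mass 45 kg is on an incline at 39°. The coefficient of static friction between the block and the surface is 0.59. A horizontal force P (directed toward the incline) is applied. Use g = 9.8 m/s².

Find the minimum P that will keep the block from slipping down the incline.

P_min ≈ 65.6 N

The block tends to slide down (tan θ > μ_s), so at the point of impending slip friction acts up-slope at its limit: f = μ_s N.
Perpendicular to the incline: N = m g cos θ + P sin θ.
Along the incline: P cos θ + μ_s N = m g sin θ, i.e. P cos θ + μ_s (m g cos θ + P sin θ) = m g sin θ.
Solving, P (cos θ + μ_s sin θ) = m g (sin θ − μ_s cos θ), so P = 441×0.1708/1.148 = 65.6 N.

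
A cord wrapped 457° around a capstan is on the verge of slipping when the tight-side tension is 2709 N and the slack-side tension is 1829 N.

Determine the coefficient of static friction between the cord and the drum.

T₂/T₁ = e^{μβ} → μ = ln(T₂/T₁)/β.
β = 457° = 7.976 rad.
μ = ln(2709/1829)/7.976 = ln(1.481)/7.976 = 0.0492.

μ ≈ 0.0492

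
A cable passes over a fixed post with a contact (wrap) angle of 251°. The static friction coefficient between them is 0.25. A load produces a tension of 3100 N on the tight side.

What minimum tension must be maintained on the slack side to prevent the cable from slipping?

Capstan equation at impending slip: T_tight/T_slack = e^{μβ}.
β = 251° = 4.381 rad; e^{μβ} = e^{0.25×4.381} = 2.99.
T_slack = T_tight / e^{μβ} = 3100 / 2.99 = 1040 N.

T_min ≈ 1040 N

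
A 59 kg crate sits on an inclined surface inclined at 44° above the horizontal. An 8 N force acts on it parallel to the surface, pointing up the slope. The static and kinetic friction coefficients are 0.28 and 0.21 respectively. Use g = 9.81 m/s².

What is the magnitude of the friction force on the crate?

Normal force: N = m g cos θ = 59 × 9.81 × cos 44° = 416.3 N.
The friction needed for equilibrium is m g sin θ − P = 402.1 − 8 = 394.1 N, measured positive up-slope.
The static-friction ceiling is μ_s N = 0.28 × 416.3 = 116.6 N.
Since |394.1| > 116.6 N, static friction cannot hold it; the crate slides down the incline and kinetic friction applies: f = μ_k N = 0.21 × 416.3 = 87.4 N.

f ≈ 87.4 N (up the incline)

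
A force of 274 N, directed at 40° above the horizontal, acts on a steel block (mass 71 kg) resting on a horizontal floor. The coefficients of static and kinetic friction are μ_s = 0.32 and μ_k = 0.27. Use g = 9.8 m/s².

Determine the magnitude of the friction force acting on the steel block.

Vertical equilibrium gives N = m g − P sin α = 519.7 N.
The horizontal driving force is P cos α = 209.9 N, so equilibrium needs friction f = 209.9 N.
The static-friction limit is μ_s N = 166.3 N.
209.9 > 166.3 N → the steel block slides; f = μ_k N = 0.27×519.7 = 140 N.

f ≈ 140 N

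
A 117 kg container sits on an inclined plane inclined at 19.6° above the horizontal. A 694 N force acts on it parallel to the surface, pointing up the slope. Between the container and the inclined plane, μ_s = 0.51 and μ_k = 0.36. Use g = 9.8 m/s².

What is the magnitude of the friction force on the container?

Perpendicular to the surface, N = m g cos θ = 117·9.8·cos 19.6° = 1080 N.
For equilibrium along the incline the friction force must supply f = m g sin θ − P = 384.6 − 694 = -309.4 N (positive meaning up-slope).
Maximum static friction available: μ_s N = 0.51 × 1080 = 550.9 N.
Since |-309.4| ≤ 550.9 N, the container remains in static equilibrium and friction takes exactly the required value.

f ≈ 309 N (down the incline)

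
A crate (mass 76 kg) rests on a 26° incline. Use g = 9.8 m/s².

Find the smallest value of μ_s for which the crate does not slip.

At the slip threshold m g sin θ = μ_s m g cos θ, so μ_s,min = tan θ.
μ_s,min = tan 26° = 0.488.

μ_s,min ≈ 0.488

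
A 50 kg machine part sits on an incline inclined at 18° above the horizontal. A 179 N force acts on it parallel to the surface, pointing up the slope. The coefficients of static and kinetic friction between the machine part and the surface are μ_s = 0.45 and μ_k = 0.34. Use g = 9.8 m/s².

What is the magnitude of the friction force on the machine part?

f ≈ 27.6 N (down the incline)

The normal reaction is N = m g cos θ = 466 N.
Parallel to the incline, ΣF = 0 gives f = m g sin θ − P = 151.4 − 179 = -27.58 N (up-slope positive).
Static friction can supply at most μ_s N = 209.7 N.
Since |-27.58| ≤ 209.7 N, the machine part remains in static equilibrium and friction takes exactly the required value.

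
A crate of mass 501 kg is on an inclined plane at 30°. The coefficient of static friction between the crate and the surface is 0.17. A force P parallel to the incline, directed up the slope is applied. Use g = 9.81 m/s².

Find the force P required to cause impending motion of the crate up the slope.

P ≈ 3180 N

At impending motion up the slope, friction acts down-slope at its limit: f = μ_s N.
P is parallel to the surface, so N = m g cos θ = 4260 N.
Along the incline: P = m g sin θ + μ_s N = 2460 + 0.17×4260 = 3180 N.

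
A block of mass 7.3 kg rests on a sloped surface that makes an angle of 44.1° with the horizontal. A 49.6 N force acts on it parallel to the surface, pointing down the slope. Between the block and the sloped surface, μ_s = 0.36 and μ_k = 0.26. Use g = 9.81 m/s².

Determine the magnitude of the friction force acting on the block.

f ≈ 13.4 N (up the incline)

Perpendicular to the surface, N = m g cos θ = 7.3·9.81·cos 44.1° = 51.43 N.
Parallel to the incline, ΣF = 0 gives f = m g sin θ + P = 49.84 + 49.6 = 99.44 N (up-slope positive).
The static-friction ceiling is μ_s N = 0.36 × 51.43 = 18.51 N.
|99.44| exceeds 18.51 N, so the block slips down-slope; friction is kinetic, f = μ_k N = 0.26×51.43 = 13.4 N.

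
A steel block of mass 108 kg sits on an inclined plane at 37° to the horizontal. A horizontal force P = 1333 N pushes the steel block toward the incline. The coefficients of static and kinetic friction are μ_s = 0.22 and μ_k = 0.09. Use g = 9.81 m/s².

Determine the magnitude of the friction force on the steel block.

f ≈ 148 N (down the incline)

Resolve perpendicular to the incline: N = m g cos θ + P sin θ = 108×9.81×cos 37° + 1333×sin 37° = 1648 N.
Parallel to the incline: P cos θ − m g sin θ = 1065 − 637.6 = 427 N; the friction needed to balance this is 427 N acting down the slope.
The limit of static friction is μ_s N = 362.6 N.
The required 427 N exceeds the static limit, so the steel block slides up-slope and f = μ_k N = 0.09×1648 = 148 N.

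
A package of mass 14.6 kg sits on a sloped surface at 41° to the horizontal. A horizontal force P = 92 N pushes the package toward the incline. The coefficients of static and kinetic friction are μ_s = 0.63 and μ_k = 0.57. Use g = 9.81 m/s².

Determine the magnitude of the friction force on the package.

f ≈ 24.5 N (up the incline)

The horizontal push has a component P sin θ into the surface, so N = m g cos θ + P sin θ = 108.1 + 60.36 = 168.5 N.
Parallel to the incline: P cos θ − m g sin θ = 69.43 − 93.96 = -24.53 N; the friction needed to balance this is 24.53 N acting up the slope.
The limit of static friction is μ_s N = 106.1 N.
|f_req| = 24.53 ≤ 106.1 N → the package is in equilibrium; friction equals the required value.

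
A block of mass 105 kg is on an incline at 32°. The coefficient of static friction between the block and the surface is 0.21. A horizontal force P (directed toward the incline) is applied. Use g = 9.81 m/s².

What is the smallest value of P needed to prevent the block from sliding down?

The block tends to slide down (tan θ > μ_s), so at the point of impending slip friction acts up-slope at its limit: f = μ_s N.
Perpendicular to the incline: N = m g cos θ + P sin θ.
Along the incline: P cos θ + μ_s N = m g sin θ, i.e. P cos θ + μ_s (m g cos θ + P sin θ) = m g sin θ.
Solving, P (cos θ + μ_s sin θ) = m g (sin θ − μ_s cos θ), so P = 1030×0.3518/0.9593 = 378 N.

P_min ≈ 378 N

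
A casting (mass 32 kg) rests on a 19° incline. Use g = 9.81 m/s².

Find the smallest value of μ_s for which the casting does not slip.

At the slip threshold m g sin θ = μ_s m g cos θ, so μ_s,min = tan θ.
μ_s,min = tan 19° = 0.344.

μ_s,min ≈ 0.344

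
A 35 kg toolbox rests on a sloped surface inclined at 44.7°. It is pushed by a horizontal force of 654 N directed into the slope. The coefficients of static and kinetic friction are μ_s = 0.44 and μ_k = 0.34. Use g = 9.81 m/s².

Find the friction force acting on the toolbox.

Resolve perpendicular to the incline: N = m g cos θ + P sin θ = 35×9.81×cos 44.7° + 654×sin 44.7° = 704.1 N.
Parallel to the incline: P cos θ − m g sin θ = 464.9 − 241.5 = 223.4 N; the friction needed to balance this is 223.4 N acting down the slope.
The limit of static friction is μ_s N = 309.8 N.
Since 223.4 N is within the 309.8 N limit, the toolbox stays put and friction is exactly 223 N.

f ≈ 223 N (down the incline)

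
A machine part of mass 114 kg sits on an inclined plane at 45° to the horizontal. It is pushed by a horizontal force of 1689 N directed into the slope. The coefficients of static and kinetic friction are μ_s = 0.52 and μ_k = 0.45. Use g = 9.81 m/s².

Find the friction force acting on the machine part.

f ≈ 404 N (down the incline)

The horizontal push has a component P sin θ into the surface, so N = m g cos θ + P sin θ = 790.8 + 1194 = 1985 N.
Parallel to the incline: P cos θ − m g sin θ = 1194 − 790.8 = 403.5 N; the friction needed to balance this is 403.5 N acting down the slope.
Maximum static friction: μ_s N = 0.52 × 1985 = 1032 N.
Since 403.5 N is within the 1032 N limit, the machine part stays put and friction is exactly 404 N.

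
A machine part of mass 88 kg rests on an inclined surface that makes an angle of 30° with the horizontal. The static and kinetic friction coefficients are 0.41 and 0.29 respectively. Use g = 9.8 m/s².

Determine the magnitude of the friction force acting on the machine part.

Normal force: N = m g cos θ = 88 × 9.8 × cos 30° = 746.9 N.
Along the slope the weight component is m g sin θ = 431.2 N; friction must supply exactly this, acting up-slope.
Static friction can supply at most μ_s N = 306.2 N.
|431.2| exceeds 306.2 N, so the machine part slips down-slope; friction is kinetic, f = μ_k N = 0.29×746.9 = 217 N.

f ≈ 217 N (up the incline)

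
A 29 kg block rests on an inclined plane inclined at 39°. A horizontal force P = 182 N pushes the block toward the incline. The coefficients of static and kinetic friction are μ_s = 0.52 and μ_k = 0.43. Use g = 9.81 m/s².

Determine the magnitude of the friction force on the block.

Normal direction: N = m g cos θ + P sin θ = 335.6 N.
Along the incline, the net driving force (taking up-slope positive) is P cos θ − m g sin θ = 141.4 − 179 = -37.59 N, so equilibrium requires friction f = 37.59 N (up-slope).
The limit of static friction is μ_s N = 174.5 N.
|f_req| = 37.59 ≤ 174.5 N → the block is in equilibrium; friction equals the required value.

f ≈ 37.6 N (up the incline)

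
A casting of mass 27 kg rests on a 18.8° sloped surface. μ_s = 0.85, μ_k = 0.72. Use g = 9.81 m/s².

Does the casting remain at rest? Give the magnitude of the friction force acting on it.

f ≈ 85.4 N

N = m g cos θ = 251 N.
Down-slope weight component: m g sin θ = 85.4 N.
μ_s N = 213 N.
85.4 ≤ 213 N, so it stays put; friction = 85.4 N.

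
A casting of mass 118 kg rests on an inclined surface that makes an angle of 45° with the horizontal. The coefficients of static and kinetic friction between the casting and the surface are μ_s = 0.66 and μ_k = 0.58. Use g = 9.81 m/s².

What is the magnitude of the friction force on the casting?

f ≈ 475 N (up the incline)

Perpendicular to the surface, N = m g cos θ = 118·9.81·cos 45° = 818.5 N.
Along the slope the weight component is m g sin θ = 818.5 N; friction must supply exactly this, acting up-slope.
The static-friction ceiling is μ_s N = 0.66 × 818.5 = 540.2 N.
|818.5| exceeds 540.2 N, so the casting slips down-slope; friction is kinetic, f = μ_k N = 0.58×818.5 = 475 N.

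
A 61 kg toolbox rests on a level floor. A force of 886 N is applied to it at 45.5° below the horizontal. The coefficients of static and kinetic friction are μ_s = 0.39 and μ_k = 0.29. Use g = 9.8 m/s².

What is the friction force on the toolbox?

f ≈ 357 N

N = m g + P sin α = 597.8 + 886×sin 45.5° = 1230 N.
For equilibrium, f = P cos α = 886×cos 45.5° = 621 N.
μ_s N = 0.39 × 1230 = 479.6 N.
The required friction exceeds μ_s N, so the toolbox moves and f = μ_k N = 357 N.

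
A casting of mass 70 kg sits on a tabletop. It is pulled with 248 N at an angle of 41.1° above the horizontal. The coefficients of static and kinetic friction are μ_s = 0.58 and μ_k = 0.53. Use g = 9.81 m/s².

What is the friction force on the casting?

f ≈ 187 N

The vertical component of P reduces the normal force: N = m g − P sin α = 686.7 − 163 = 523.7 N.
Horizontally, friction must balance P cos α = 186.9 N.
μ_s N = 0.58 × 523.7 = 303.7 N.
186.9 ≤ 303.7 N → static; friction equals the required 187 N.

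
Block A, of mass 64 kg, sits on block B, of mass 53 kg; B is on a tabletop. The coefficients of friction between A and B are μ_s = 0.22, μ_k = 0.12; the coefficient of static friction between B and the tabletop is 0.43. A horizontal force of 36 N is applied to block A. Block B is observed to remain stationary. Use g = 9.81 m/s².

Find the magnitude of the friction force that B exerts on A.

f ≈ 36 N

The normal force B exerts on A is simply A's weight, N₁ = 627.8 N.
Maximum static friction on A from B: μ_s N₁ = 0.22×627.8 = 138.1 N.
P = 36 N is within that limit, so A and B move together (both at rest); the A–B friction is simply f₁ = P = 36 N.
By Newton's third law B feels 36 N forward from A. With B stationary, the floor's static friction on B balances it: f₂ = 36 N (well within μ_s(m_A+m_B)g = 493.5 N).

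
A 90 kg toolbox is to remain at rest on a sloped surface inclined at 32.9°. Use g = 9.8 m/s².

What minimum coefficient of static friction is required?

At the slip threshold m g sin θ = μ_s m g cos θ, so μ_s,min = tan θ.
μ_s,min = tan 32.9° = 0.647.

μ_s,min ≈ 0.647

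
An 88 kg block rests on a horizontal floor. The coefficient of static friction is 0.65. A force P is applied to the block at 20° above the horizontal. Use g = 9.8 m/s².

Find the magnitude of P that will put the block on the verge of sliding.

N = m g − P sin α (the pull lifts the block).
At impending slip, P cos α = μ_s N = μ_s (m g − P sin α).
Solving: P (cos α + μ_s sin α) = μ_s m g → P = 0.65×862/(cos 20° + 0.65 sin 20°) = 561/1.162 = 482 N.

P ≈ 482 N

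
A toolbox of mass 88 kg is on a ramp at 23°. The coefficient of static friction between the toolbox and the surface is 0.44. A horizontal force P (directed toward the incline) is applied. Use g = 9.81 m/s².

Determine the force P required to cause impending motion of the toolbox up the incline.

P ≈ 918 N

At impending motion up the slope, friction acts down-slope at its limit: f = μ_s N.
Perpendicular to the incline: N = m g cos θ + P sin θ.
Along the incline: P cos θ = m g sin θ + μ_s N = m g sin θ + μ_s (m g cos θ + P sin θ).
Solving, P (cos θ − μ_s sin θ) = m g (sin θ + μ_s cos θ), so P = 88×9.81×(sin 23° + 0.44 cos 23°)/(cos 23° − 0.44 sin 23°) = 863×0.7958/0.7486 = 918 N.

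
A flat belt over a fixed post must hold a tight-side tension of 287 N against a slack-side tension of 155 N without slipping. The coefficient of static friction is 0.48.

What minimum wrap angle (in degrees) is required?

T₂/T₁ = e^{μβ} → β = ln(T₂/T₁)/μ.
β = ln(287/155)/0.48 = 0.6161/0.48 = 1.283 rad.
In degrees: β = 1.283 × 180/π = 73.5°.

β_min ≈ 73.5°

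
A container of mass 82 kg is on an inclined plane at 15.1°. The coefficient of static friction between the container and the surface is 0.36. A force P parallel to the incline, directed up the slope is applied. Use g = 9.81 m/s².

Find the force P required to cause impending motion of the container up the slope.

At impending motion up the slope, friction acts down-slope at its limit: f = μ_s N.
P is parallel to the surface, so N = m g cos θ = 777 N.
Along the incline: P = m g sin θ + μ_s N = 210 + 0.36×777 = 489 N.

P ≈ 489 N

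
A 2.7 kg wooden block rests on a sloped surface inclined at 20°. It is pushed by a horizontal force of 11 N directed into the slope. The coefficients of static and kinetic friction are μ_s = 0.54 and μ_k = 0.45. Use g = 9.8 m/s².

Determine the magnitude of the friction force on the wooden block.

f ≈ 1.29 N (down the incline)

Resolve perpendicular to the incline: N = m g cos θ + P sin θ = 2.7×9.8×cos 20° + 11×sin 20° = 28.63 N.
Parallel to the incline: P cos θ − m g sin θ = 10.34 − 9.05 = 1.287 N; the friction needed to balance this is 1.287 N acting down the slope.
Maximum static friction: μ_s N = 0.54 × 28.63 = 15.46 N.
|f_req| = 1.287 ≤ 15.46 N → the wooden block is in equilibrium; friction equals the required value.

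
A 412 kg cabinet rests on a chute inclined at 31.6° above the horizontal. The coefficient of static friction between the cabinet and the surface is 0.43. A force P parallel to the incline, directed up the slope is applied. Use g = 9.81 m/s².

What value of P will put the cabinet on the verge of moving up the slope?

At impending motion up the slope, friction acts down-slope at its limit: f = μ_s N.
P is parallel to the surface, so N = m g cos θ = 3440 N.
Along the incline: P = m g sin θ + μ_s N = 2120 + 0.43×3440 = 3600 N.

P ≈ 3600 N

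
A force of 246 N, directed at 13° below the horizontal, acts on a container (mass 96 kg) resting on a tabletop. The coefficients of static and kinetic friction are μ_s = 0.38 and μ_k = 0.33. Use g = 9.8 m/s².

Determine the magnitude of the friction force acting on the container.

f ≈ 240 N

Vertical equilibrium gives N = m g + P sin α = 996.1 N.
Horizontally, friction must balance P cos α = 239.7 N.
μ_s N = 0.38 × 996.1 = 378.5 N.
239.7 ≤ 378.5 N → static; friction equals the required 240 N.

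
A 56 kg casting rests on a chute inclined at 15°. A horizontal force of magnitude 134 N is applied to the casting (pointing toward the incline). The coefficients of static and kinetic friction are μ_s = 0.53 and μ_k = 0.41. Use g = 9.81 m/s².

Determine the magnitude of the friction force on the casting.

f ≈ 12.8 N (up the incline)

Normal direction: N = m g cos θ + P sin θ = 565.3 N.
Along the incline, the net driving force (taking up-slope positive) is P cos θ − m g sin θ = 129.4 − 142.2 = -12.75 N, so equilibrium requires friction f = 12.75 N (up-slope).
Maximum static friction: μ_s N = 0.53 × 565.3 = 299.6 N.
Since 12.75 N is within the 299.6 N limit, the casting stays put and friction is exactly 12.8 N.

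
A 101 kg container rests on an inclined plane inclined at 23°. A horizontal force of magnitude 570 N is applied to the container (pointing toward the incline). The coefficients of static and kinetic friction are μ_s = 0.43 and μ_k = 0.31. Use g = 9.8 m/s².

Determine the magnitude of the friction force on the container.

The horizontal push has a component P sin θ into the surface, so N = m g cos θ + P sin θ = 911.1 + 222.7 = 1134 N.
Along the incline, the net driving force (taking up-slope positive) is P cos θ − m g sin θ = 524.7 − 386.7 = 137.9 N, so equilibrium requires friction f = -137.9 N (down-slope).
The limit of static friction is μ_s N = 487.5 N.
Since 137.9 N is within the 487.5 N limit, the container stays put and friction is exactly 138 N.

f ≈ 138 N (down the incline)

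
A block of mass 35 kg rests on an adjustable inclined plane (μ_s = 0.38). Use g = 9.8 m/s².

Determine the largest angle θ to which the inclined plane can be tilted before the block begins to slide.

θ_max ≈ 20.8°

At the slip threshold, m g sin θ = μ_s · m g cos θ, so tan θ = μ_s.
θ_max = arctan(0.38) = 20.8°.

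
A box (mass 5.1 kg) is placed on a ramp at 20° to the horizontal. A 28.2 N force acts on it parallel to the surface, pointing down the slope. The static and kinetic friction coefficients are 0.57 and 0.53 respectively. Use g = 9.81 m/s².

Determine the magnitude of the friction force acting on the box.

The normal reaction is N = m g cos θ = 47.01 N.
The friction needed for equilibrium is m g sin θ + P = 17.11 + 28.2 = 45.31 N, measured positive up-slope.
Static friction can supply at most μ_s N = 26.8 N.
Since |45.31| > 26.8 N, static friction cannot hold it; the box slides down the incline and kinetic friction applies: f = μ_k N = 0.53 × 47.01 = 24.9 N.

f ≈ 24.9 N (up the incline)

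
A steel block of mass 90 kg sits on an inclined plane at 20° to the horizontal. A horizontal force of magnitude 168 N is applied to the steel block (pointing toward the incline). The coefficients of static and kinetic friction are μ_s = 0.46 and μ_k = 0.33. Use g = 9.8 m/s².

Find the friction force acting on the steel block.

The horizontal push has a component P sin θ into the surface, so N = m g cos θ + P sin θ = 828.8 + 57.46 = 886.3 N.
Along the incline, the net driving force (taking up-slope positive) is P cos θ − m g sin θ = 157.9 − 301.7 = -143.8 N, so equilibrium requires friction f = 143.8 N (up-slope).
Maximum static friction: μ_s N = 0.46 × 886.3 = 407.7 N.
|f_req| = 143.8 ≤ 407.7 N → the steel block is in equilibrium; friction equals the required value.

f ≈ 144 N (up the incline)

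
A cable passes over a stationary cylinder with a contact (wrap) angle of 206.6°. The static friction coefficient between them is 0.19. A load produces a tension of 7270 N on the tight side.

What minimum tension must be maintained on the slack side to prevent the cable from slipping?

Capstan equation at impending slip: T_tight/T_slack = e^{μβ}.
β = 206.6° = 3.606 rad; e^{μβ} = e^{0.19×3.606} = 1.984.
T_slack = T_tight / e^{μβ} = 7270 / 1.984 = 3660 N.

T_min ≈ 3660 N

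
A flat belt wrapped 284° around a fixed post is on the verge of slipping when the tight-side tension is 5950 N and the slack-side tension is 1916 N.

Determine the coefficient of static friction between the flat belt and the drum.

μ ≈ 0.229

T₂/T₁ = e^{μβ} → μ = ln(T₂/T₁)/β.
β = 284° = 4.957 rad.
μ = ln(5950/1916)/4.957 = ln(3.105)/4.957 = 0.229.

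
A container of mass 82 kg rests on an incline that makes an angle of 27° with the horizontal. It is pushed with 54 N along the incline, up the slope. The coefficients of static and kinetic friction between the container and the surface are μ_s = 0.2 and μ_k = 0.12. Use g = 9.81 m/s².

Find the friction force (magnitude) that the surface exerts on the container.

The normal reaction is N = m g cos θ = 716.7 N.
Parallel to the incline, ΣF = 0 gives f = m g sin θ − P = 365.2 − 54 = 311.2 N (up-slope positive).
Maximum static friction available: μ_s N = 0.2 × 716.7 = 143.3 N.
|311.2| exceeds 143.3 N, so the container slips down-slope; friction is kinetic, f = μ_k N = 0.12×716.7 = 86 N.

f ≈ 86 N (up the incline)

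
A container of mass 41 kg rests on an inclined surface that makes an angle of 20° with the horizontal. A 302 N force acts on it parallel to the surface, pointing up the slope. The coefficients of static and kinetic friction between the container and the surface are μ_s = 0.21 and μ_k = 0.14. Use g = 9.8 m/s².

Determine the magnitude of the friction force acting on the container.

Normal force: N = m g cos θ = 41 × 9.8 × cos 20° = 377.6 N.
The friction needed for equilibrium is m g sin θ − P = 137.4 − 302 = -164.6 N, measured positive up-slope.
The static-friction ceiling is μ_s N = 0.21 × 377.6 = 79.29 N.
|-164.6| exceeds 79.29 N, so the container slips up-slope; friction is kinetic, f = μ_k N = 0.14×377.6 = 52.9 N.

f ≈ 52.9 N (down the incline)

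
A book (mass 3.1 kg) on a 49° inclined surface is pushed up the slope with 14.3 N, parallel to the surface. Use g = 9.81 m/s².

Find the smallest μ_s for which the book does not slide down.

N = m g cos θ = 19.95 N.
Friction must make up the shortfall along the incline: f = m g sin θ − P = 22.95 − 14.3 = 8.651 N.
At the threshold f = μ_s N, so μ_s,min = 8.651/19.95 = 0.434.

μ_s,min ≈ 0.434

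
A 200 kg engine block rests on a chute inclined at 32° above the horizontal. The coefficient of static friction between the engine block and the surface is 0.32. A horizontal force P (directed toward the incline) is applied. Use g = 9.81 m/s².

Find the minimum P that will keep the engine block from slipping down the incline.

The engine block tends to slide down (tan θ > μ_s), so at the point of impending slip friction acts up-slope at its limit: f = μ_s N.
Perpendicular to the incline: N = m g cos θ + P sin θ.
Along the incline: P cos θ + μ_s N = m g sin θ, i.e. P cos θ + μ_s (m g cos θ + P sin θ) = m g sin θ.
Solving, P (cos θ + μ_s sin θ) = m g (sin θ − μ_s cos θ), so P = 1960×0.2585/1.018 = 498 N.

P_min ≈ 498 N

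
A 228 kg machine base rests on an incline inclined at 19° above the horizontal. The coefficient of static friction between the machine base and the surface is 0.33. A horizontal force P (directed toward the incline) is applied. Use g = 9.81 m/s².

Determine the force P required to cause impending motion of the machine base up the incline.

At impending motion up the slope, friction acts down-slope at its limit: f = μ_s N.
Perpendicular to the incline: N = m g cos θ + P sin θ.
Along the incline: P cos θ = m g sin θ + μ_s N = m g sin θ + μ_s (m g cos θ + P sin θ).
Solving, P (cos θ − μ_s sin θ) = m g (sin θ + μ_s cos θ), so P = 228×9.81×(sin 19° + 0.33 cos 19°)/(cos 19° − 0.33 sin 19°) = 2240×0.6376/0.8381 = 1700 N.

P ≈ 1700 N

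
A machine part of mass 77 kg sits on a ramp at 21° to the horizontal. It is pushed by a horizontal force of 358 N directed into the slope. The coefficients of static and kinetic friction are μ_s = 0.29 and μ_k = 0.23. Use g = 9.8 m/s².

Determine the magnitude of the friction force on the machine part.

f ≈ 63.8 N (down the incline)

Resolve perpendicular to the incline: N = m g cos θ + P sin θ = 77×9.8×cos 21° + 358×sin 21° = 832.8 N.
Parallel to the incline: P cos θ − m g sin θ = 334.2 − 270.4 = 63.8 N; the friction needed to balance this is 63.8 N acting down the slope.
Maximum static friction: μ_s N = 0.29 × 832.8 = 241.5 N.
Since 63.8 N is within the 241.5 N limit, the machine part stays put and friction is exactly 63.8 N.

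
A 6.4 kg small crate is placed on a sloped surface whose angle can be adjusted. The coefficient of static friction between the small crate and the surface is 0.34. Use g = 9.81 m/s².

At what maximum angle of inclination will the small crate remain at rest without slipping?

θ_max ≈ 18.8°

At the slip threshold, m g sin θ = μ_s · m g cos θ, so tan θ = μ_s.
θ_max = arctan(0.34) = 18.8°.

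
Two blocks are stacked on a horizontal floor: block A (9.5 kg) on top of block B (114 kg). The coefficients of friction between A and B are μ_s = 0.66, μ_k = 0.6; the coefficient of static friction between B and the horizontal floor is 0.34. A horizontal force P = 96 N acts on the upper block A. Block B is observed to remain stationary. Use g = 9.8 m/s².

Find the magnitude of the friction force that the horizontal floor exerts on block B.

f ≈ 55.9 N

Between the blocks, N₁ = m_A g = 93.1 N.
Maximum static friction on A from B: μ_s N₁ = 0.66×93.1 = 61.45 N.
P = 96 N exceeds that limit, so A slips over B and the interface friction becomes kinetic: f₁ = μ_k N₁ = 0.6×93.1 = 55.9 N.
By Newton's third law B feels 55.9 N forward from A. With B stationary, the floor's static friction on B balances it: f₂ = 55.9 N (well within μ_s(m_A+m_B)g = 411.5 N).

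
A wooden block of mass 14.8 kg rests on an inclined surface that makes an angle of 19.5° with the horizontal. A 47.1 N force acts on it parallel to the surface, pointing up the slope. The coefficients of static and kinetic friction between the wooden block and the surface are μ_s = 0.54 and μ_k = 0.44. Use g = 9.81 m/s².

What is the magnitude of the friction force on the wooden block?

Normal force: N = m g cos θ = 14.8 × 9.81 × cos 19.5° = 136.9 N.
For equilibrium along the incline the friction force must supply f = m g sin θ − P = 48.46 − 47.1 = 1.365 N (positive meaning up-slope).
Static friction can supply at most μ_s N = 73.9 N.
Since |1.365| ≤ 73.9 N, the wooden block remains in static equilibrium and friction takes exactly the required value.

f ≈ 1.36 N (up the incline)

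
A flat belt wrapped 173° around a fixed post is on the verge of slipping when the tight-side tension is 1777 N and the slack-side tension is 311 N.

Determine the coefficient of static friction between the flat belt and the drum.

μ ≈ 0.577

T₂/T₁ = e^{μβ} → μ = ln(T₂/T₁)/β.
β = 173° = 3.019 rad.
μ = ln(1777/311)/3.019 = ln(5.714)/3.019 = 0.577.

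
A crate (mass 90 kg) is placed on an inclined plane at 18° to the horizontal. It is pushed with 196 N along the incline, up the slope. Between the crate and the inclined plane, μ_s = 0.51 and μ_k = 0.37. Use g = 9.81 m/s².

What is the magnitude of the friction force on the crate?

f ≈ 76.8 N (up the incline)

Normal force: N = m g cos θ = 90 × 9.81 × cos 18° = 839.7 N.
The friction needed for equilibrium is m g sin θ − P = 272.8 − 196 = 76.83 N, measured positive up-slope.
The static-friction ceiling is μ_s N = 0.51 × 839.7 = 428.2 N.
Since |76.83| ≤ 428.2 N, static friction is sufficient; f equals the required value, not μ_s N.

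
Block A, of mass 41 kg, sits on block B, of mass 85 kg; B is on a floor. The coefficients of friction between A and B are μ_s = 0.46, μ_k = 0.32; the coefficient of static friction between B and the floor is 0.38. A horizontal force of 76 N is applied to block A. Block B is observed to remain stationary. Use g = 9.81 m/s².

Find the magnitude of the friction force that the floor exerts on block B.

The normal force B exerts on A is simply A's weight, N₁ = 402.2 N.
Maximum static friction on A from B: μ_s N₁ = 0.46×402.2 = 185 N.
P = 76 N is within that limit, so A and B move together (both at rest); the A–B friction is simply f₁ = P = 76 N.
B experiences an equal 76 N forward from A (third law). B is in equilibrium, so the floor supplies f₂ = 76 N of static friction (limit μ_s(m_A+m_B)g = 469.7 N, not exceeded).

f ≈ 76 N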